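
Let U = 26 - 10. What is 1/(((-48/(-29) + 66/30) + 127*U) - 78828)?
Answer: -145/11134861 ≈ -1.3022e-5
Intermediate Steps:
U = 16
1/(((-48/(-29) + 66/30) + 127*U) - 78828) = 1/(((-48/(-29) + 66/30) + 127*16) - 78828) = 1/(((-48*(-1/29) + 66*(1/30)) + 2032) - 78828) = 1/(((48/29 + 11/5) + 2032) - 78828) = 1/((559/145 + 2032) - 78828) = 1/(295199/145 - 78828) = 1/(-11134861/145) = -145/11134861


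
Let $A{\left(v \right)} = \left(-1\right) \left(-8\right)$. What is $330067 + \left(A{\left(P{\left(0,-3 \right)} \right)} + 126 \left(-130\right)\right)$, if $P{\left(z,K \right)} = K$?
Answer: $313695$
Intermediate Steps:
$A{\left(v \right)} = 8$
$330067 + \left(A{\left(P{\left(0,-3 \right)} \right)} + 126 \left(-130\right)\right) = 330067 + \left(8 + 126 \left(-130\right)\right) = 330067 + \left(8 - 16380\right) = 330067 - 16372 = 313695$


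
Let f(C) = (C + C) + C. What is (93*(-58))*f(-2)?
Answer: 32364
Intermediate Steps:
f(C) = 3*C (f(C) = 2*C + C = 3*C)
(93*(-58))*f(-2) = (93*(-58))*(3*(-2)) = -5394*(-6) = 32364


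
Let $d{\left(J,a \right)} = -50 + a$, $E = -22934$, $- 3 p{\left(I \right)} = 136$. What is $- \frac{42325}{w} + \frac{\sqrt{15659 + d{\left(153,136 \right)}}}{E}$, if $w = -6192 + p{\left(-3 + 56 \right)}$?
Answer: $\frac{126975}{18712} - \frac{\sqrt{15745}}{22934} \approx 6.7803$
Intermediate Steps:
$p{\left(I \right)} = - \frac{136}{3}$ ($p{\left(I \right)} = \left(- \frac{1}{3}\right) 136 = - \frac{136}{3}$)
$w = - \frac{18712}{3}$ ($w = -6192 - \frac{136}{3} = - \frac{18712}{3} \approx -6237.3$)
$- \frac{42325}{w} + \frac{\sqrt{15659 + d{\left(153,136 \right)}}}{E} = - \frac{42325}{- \frac{18712}{3}} + \frac{\sqrt{15659 + \left(-50 + 136\right)}}{-22934} = \left(-42325\right) \left(- \frac{3}{18712}\right) + \sqrt{15659 + 86} \left(- \frac{1}{22934}\right) = \frac{126975}{18712} + \sqrt{15745} \left(- \frac{1}{22934}\right) = \frac{126975}{18712} - \frac{\sqrt{15745}}{22934}$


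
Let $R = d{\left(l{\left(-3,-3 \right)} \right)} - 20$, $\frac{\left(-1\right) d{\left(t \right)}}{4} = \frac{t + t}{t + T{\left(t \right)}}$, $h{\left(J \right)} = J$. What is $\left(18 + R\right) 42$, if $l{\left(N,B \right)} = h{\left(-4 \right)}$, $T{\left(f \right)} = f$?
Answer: $-252$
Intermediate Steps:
$l{\left(N,B \right)} = -4$
$d{\left(t \right)} = -4$ ($d{\left(t \right)} = - 4 \frac{t + t}{t + t} = - 4 \frac{2 t}{2 t} = - 4 \cdot 2 t \frac{1}{2 t} = \left(-4\right) 1 = -4$)
$R = -24$ ($R = -4 - 20 = -24$)
$\left(18 + R\right) 42 = \left(18 - 24\right) 42 = \left(-6\right) 42 = -252$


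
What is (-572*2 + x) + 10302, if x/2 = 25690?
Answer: 60538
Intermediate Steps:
x = 51380 (x = 2*25690 = 51380)
(-572*2 + x) + 10302 = (-572*2 + 51380) + 10302 = (-1144 + 51380) + 10302 = 50236 + 10302 = 60538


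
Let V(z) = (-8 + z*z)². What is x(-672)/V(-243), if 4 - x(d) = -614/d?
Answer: 61/68896596048 ≈ 8.8539e-10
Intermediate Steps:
x(d) = 4 + 614/d (x(d) = 4 - (-614)/d = 4 + 614/d)
V(z) = (-8 + z²)²
x(-672)/V(-243) = (4 + 614/(-672))/((-8 + (-243)²)²) = (4 + 614*(-1/672))/((-8 + 59049)²) = (4 - 307/336)/(59041²) = (1037/336)/3485839681 = (1037/336)*(1/3485839681) = 61/68896596048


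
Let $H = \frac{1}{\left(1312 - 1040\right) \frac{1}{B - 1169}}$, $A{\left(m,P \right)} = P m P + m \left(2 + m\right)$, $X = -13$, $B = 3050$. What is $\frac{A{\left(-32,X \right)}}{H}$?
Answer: $- \frac{1209856}{1881} \approx -643.2$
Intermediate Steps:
$A{\left(m,P \right)} = m P^{2} + m \left(2 + m\right)$
$H = \frac{1881}{272}$ ($H = \frac{1}{\left(1312 - 1040\right) \frac{1}{3050 - 1169}} = \frac{1}{272 \cdot \frac{1}{1881}} = \frac{1}{\frac{272}{1881}} = \frac{1881}{272} \approx 6.9154$)
$\frac{A{\left(-32,X \right)}}{H} = \frac{\left(-32\right) \left(2 - 32 + \left(-13\right)^{2}\right)}{\frac{1881}{272}} = - 32 \left(2 - 32 + 169\right) \frac{272}{1881} = \left(-32\right) 139 \cdot \frac{272}{1881} = \left(-4448\right) \frac{272}{1881} = - \frac{1209856}{1881}$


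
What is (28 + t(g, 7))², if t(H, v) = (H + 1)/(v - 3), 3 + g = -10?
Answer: 625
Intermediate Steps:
g = -13 (g = -3 - 10 = -13)
t(H, v) = (1 + H)/(-3 + v)
(28 + t(g, 7))² = (28 + (1 - 13)/(-3 + 7))² = (28 - 12/4)² = (28 + (¼)*(-12))² = (28 - 3)² = 25² = 625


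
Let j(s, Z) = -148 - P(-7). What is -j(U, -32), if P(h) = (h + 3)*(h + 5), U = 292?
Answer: 156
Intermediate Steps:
P(h) = (3 + h)*(5 + h)
j(s, Z) = -156 (j(s, Z) = -148 - (15 + (-7)² + 8*(-7)) = -148 - (15 + 49 - 56) = -148 - 1*8 = -148 - 8 = -156)
-j(U, -32) = -1*(-156) = 156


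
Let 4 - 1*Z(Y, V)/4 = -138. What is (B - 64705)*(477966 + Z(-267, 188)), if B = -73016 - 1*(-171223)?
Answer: 16031846068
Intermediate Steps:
Z(Y, V) = 568 (Z(Y, V) = 16 - 4*(-138) = 16 + 552 = 568)
B = 98207 (B = -73016 + 171223 = 98207)
(B - 64705)*(477966 + Z(-267, 188)) = (98207 - 64705)*(477966 + 568) = 33502*478534 = 16031846068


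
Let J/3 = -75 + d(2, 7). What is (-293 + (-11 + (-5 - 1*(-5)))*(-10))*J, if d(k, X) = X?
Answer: 37332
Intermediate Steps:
J = -204 (J = 3*(-75 + 7) = 3*(-68) = -204)
(-293 + (-11 + (-5 - 1*(-5)))*(-10))*J = (-293 + (-11 + (-5 - 1*(-5)))*(-10))*(-204) = (-293 + (-11 + (-5 + 5))*(-10))*(-204) = (-293 + (-11 + 0)*(-10))*(-204) = (-293 - 11*(-10))*(-204) = (-293 + 110)*(-204) = -183*(-204) = 37332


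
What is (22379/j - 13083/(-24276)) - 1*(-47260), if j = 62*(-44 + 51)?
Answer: 1695476539/35836 ≈ 47312.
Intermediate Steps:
j = 434 (j = 62*7 = 434)
(22379/j - 13083/(-24276)) - 1*(-47260) = (22379/434 - 13083/(-24276)) - 1*(-47260) = (22379*(1/434) - 13083*(-1/24276)) + 47260 = (3197/62 + 623/1156) + 47260 = 1867179/35836 + 47260 = 1695476539/35836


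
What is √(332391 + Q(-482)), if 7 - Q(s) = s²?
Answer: √100074 ≈ 316.34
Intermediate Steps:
Q(s) = 7 - s²
√(332391 + Q(-482)) = √(332391 + (7 - 1*(-482)²)) = √(332391 + (7 - 1*232324)) = √(332391 + (7 - 232324)) = √(332391 - 232317) = √100074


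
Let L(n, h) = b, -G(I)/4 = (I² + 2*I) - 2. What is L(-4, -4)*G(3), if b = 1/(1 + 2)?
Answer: -52/3 ≈ -17.333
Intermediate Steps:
G(I) = 8 - 8*I - 4*I² (G(I) = -4*((I² + 2*I) - 2) = -4*(-2 + I² + 2*I) = 8 - 8*I - 4*I²)
b = ⅓ (b = 1/3 = ⅓ ≈ 0.33333)
L(n, h) = ⅓
L(-4, -4)*G(3) = (8 - 8*3 - 4*3²)/3 = (8 - 24 - 4*9)/3 = (8 - 24 - 36)/3 = (⅓)*(-52) = -52/3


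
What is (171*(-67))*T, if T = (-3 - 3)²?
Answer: -412452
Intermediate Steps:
T = 36 (T = (-6)² = 36)
(171*(-67))*T = (171*(-67))*36 = -11457*36 = -412452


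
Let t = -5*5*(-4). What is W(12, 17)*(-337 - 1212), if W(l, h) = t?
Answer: -154900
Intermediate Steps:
t = 100 (t = -25*(-4) = 100)
W(l, h) = 100
W(12, 17)*(-337 - 1212) = 100*(-337 - 1212) = 100*(-1549) = -154900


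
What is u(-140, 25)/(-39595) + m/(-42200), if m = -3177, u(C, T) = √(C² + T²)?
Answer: 3177/42200 - √809/7919 ≈ 0.071693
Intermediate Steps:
u(-140, 25)/(-39595) + m/(-42200) = √((-140)² + 25²)/(-39595) - 3177/(-42200) = √(19600 + 625)*(-1/39595) - 3177*(-1/42200) = √20225*(-1/39595) + 3177/42200 = (5*√809)*(-1/39595) + 3177/42200 = -√809/7919 + 3177/42200 = 3177/42200 - √809/7919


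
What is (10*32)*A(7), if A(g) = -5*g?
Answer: -11200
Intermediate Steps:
(10*32)*A(7) = (10*32)*(-5*7) = 320*(-35) = -11200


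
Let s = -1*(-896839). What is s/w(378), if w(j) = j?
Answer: 896839/378 ≈ 2372.6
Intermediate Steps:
s = 896839
s/w(378) = 896839/378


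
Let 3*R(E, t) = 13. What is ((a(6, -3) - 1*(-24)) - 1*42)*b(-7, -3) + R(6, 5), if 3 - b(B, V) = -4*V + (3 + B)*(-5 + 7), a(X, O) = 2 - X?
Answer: 79/3 ≈ 26.333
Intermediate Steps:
b(B, V) = -3 - 2*B + 4*V (b(B, V) = 3 - (-4*V + (3 + B)*(-5 + 7)) = 3 - (-4*V + (3 + B)*2) = 3 - (-4*V + (6 + 2*B)) = 3 - (6 - 4*V + 2*B) = 3 + (-6 - 2*B + 4*V) = -3 - 2*B + 4*V)
R(E, t) = 13/3 (R(E, t) = (⅓)*13 = 13/3)
((a(6, -3) - 1*(-24)) - 1*42)*b(-7, -3) + R(6, 5) = (((2 - 1*6) - 1*(-24)) - 1*42)*(-3 - 2*(-7) + 4*(-3)) + 13/3 = (((2 - 6) + 24) - 42)*(-3 + 14 - 12) + 13/3 = ((-4 + 24) - 42)*(-1) + 13/3 = (20 - 42)*(-1) + 13/3 = -22*(-1) + 13/3 = 22 + 13/3 = 79/3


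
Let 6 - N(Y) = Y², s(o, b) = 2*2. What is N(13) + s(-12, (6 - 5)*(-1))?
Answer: -159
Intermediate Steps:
s(o, b) = 4
N(Y) = 6 - Y²
N(13) + s(-12, (6 - 5)*(-1)) = (6 - 1*13²) + 4 = (6 - 1*169) + 4 = (6 - 169) + 4 = -163 + 4 = -159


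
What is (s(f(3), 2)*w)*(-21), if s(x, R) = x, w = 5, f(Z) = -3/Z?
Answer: 105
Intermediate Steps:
(s(f(3), 2)*w)*(-21) = (-3/3*5)*(-21) = (-3*⅓*5)*(-21) = -1*5*(-21) = -5*(-21) = 105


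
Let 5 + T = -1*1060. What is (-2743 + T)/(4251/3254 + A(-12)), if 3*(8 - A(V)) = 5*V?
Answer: -12391232/95363 ≈ -129.94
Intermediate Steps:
A(V) = 8 - 5*V/3
T = -1065 (T = -5 - 1*1060 = -5 - 1060 = -1065)
(-2743 + T)/(4251/3254 + A(-12)) = (-2743 - 1065)/(4251/3254 + (8 - 5/3*(-12))) = -3808/(4251*(1/3254) + (8 + 20)) = -3808/(4251/3254 + 28) = -3808/95363/3254 = -3808*3254/95363 = -12391232/95363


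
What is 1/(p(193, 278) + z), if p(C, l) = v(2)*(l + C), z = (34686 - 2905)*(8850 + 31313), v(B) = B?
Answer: 1/1276421245 ≈ 7.8344e-10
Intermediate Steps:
z = 1276420303 (z = 31781*40163 = 1276420303)
p(C, l) = 2*C + 2*l (p(C, l) = 2*(l + C) = 2*(C + l) = 2*C + 2*l)
1/(p(193, 278) + z) = 1/((2*193 + 2*278) + 1276420303) = 1/((386 + 556) + 1276420303) = 1/(942 + 1276420303) = 1/1276421245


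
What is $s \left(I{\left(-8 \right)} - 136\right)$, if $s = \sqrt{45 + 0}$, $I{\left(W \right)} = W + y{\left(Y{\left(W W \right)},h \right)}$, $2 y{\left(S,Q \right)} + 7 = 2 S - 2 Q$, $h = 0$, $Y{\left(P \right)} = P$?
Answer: $- \frac{501 \sqrt{5}}{2} \approx -560.13$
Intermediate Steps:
$y{\left(S,Q \right)} = - \frac{7}{2} + S - Q$ ($y{\left(S,Q \right)} = - \frac{7}{2} + \frac{2 S - 2 Q}{2} = - \frac{7}{2} + \frac{- 2 Q + 2 S}{2} = - \frac{7}{2} - \left(Q - S\right) = - \frac{7}{2} + S - Q$)
$I{\left(W \right)} = - \frac{7}{2} + W + W^{2}$ ($I{\left(W \right)} = W - \left(\frac{7}{2} - W W\right) = W + \left(- \frac{7}{2} + W^{2} + 0\right) = W + \left(- \frac{7}{2} + W^{2}\right) = - \frac{7}{2} + W + W^{2}$)
$s = 3 \sqrt{5}$ ($s = \sqrt{45} = 3 \sqrt{5} \approx 6.7082$)
$s \left(I{\left(-8 \right)} - 136\right) = 3 \sqrt{5} \left(\left(- \frac{7}{2} - 8 + \left(-8\right)^{2}\right) - 136\right) = 3 \sqrt{5} \left(\left(- \frac{7}{2} - 8 + 64\right) - 136\right) = 3 \sqrt{5} \left(\frac{105}{2} - 136\right) = 3 \sqrt{5} \left(- \frac{167}{2}\right) = - \frac{501 \sqrt{5}}{2}$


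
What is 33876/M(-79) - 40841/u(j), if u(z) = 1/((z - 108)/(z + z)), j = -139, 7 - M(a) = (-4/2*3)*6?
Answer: -424354733/11954 ≈ -35499.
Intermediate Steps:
M(a) = 43 (M(a) = 7 - -4/2*3*6 = 7 - -4*½*3*6 = 7 - (-2*3)*6 = 7 - (-6)*6 = 7 - 1*(-36) = 7 + 36 = 43)
u(z) = 2*z/(-108 + z) (u(z) = 1/((-108 + z)/((2*z))) = 1/((-108 + z)*(1/(2*z))) = 1/((-108 + z)/(2*z)) = 2*z/(-108 + z))
33876/M(-79) - 40841/u(j) = 33876/43 - 40841/(2*(-139)/(-108 - 139)) = 33876*(1/43) - 40841/(2*(-139)/(-247)) = 33876/43 - 40841/(2*(-139)*(-1/247)) = 33876/43 - 40841/278/247 = 33876/43 - 40841*247/278 = 33876/43 - 10087727/278 = -424354733/11954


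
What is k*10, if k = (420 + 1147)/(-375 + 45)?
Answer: -1567/33 ≈ -47.485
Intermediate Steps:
k = -1567/330 (k = 1567/(-330) = 1567*(-1/330) = -1567/330 ≈ -4.7485)
k*10 = -1567/330*10 = -1567/33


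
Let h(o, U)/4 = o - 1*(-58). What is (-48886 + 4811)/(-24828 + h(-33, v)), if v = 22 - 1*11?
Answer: 44075/24728 ≈ 1.7824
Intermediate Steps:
v = 11 (v = 22 - 11 = 11)
h(o, U) = 232 + 4*o (h(o, U) = 4*(o - 1*(-58)) = 4*(o + 58) = 4*(58 + o) = 232 + 4*o)
(-48886 + 4811)/(-24828 + h(-33, v)) = (-48886 + 4811)/(-24828 + (232 + 4*(-33))) = -44075/(-24828 + (232 - 132)) = -44075/(-24828 + 100) = -44075/(-24728) = -44075*(-1/24728) = 44075/24728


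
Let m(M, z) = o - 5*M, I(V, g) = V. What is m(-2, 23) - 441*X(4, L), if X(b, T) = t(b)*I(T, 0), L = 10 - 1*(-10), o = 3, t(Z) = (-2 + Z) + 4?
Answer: -52907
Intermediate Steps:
t(Z) = 2 + Z
L = 20 (L = 10 + 10 = 20)
m(M, z) = 3 - 5*M
X(b, T) = T*(2 + b) (X(b, T) = (2 + b)*T = T*(2 + b))
m(-2, 23) - 441*X(4, L) = (3 - 5*(-2)) - 8820*(2 + 4) = (3 + 10) - 8820*6 = 13 - 441*120 = 13 - 52920 = -52907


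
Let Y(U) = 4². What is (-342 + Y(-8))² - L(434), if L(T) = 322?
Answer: 105954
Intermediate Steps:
Y(U) = 16
(-342 + Y(-8))² - L(434) = (-342 + 16)² - 1*322 = (-326)² - 322 = 106276 - 322 = 105954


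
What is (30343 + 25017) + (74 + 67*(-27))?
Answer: 53625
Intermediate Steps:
(30343 + 25017) + (74 + 67*(-27)) = 55360 + (74 - 1809) = 55360 - 1735 = 53625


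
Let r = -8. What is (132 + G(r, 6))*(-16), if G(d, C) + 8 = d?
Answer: -1856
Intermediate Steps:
G(d, C) = -8 + d
(132 + G(r, 6))*(-16) = (132 + (-8 - 8))*(-16) = (132 - 16)*(-16) = 116*(-16) = -1856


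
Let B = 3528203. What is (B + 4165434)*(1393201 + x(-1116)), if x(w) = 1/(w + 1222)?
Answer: 1136190980469559/106 ≈ 1.0719e+13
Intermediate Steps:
x(w) = 1/(1222 + w)
(B + 4165434)*(1393201 + x(-1116)) = (3528203 + 4165434)*(1393201 + 1/(1222 - 1116)) = 7693637*(1393201 + 1/106) = 7693637*(147679307/106) = 1136190980469559/106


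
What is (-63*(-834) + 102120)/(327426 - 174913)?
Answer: 154662/152513 ≈ 1.0141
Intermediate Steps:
(-63*(-834) + 102120)/(327426 - 174913) = (52542 + 102120)/152513 = 154662*(1/152513) = 154662/152513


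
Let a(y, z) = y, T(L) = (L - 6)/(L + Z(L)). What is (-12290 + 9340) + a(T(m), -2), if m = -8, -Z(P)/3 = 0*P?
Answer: -11793/4 ≈ -2948.3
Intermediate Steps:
Z(P) = 0 (Z(P) = -0*P = -3*0 = 0)
T(L) = (-6 + L)/L (T(L) = (L - 6)/(L + 0) = (-6 + L)/L)
(-12290 + 9340) + a(T(m), -2) = (-12290 + 9340) + (-6 - 8)/(-8) = -2950 - ⅛*(-14) = -2950 + 7/4 = -11793/4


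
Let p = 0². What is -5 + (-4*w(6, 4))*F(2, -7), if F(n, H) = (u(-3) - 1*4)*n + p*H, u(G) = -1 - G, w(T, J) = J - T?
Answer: -37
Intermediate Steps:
p = 0
F(n, H) = -2*n (F(n, H) = ((-1 - 1*(-3)) - 1*4)*n + 0*H = ((-1 + 3) - 4)*n + 0 = (2 - 4)*n + 0 = -2*n + 0 = -2*n)
-5 + (-4*w(6, 4))*F(2, -7) = -5 + (-4*(4 - 1*6))*(-2*2) = -5 - 4*(4 - 6)*(-4) = -5 - 4*(-2)*(-4) = -5 + 8*(-4) = -5 - 32 = -37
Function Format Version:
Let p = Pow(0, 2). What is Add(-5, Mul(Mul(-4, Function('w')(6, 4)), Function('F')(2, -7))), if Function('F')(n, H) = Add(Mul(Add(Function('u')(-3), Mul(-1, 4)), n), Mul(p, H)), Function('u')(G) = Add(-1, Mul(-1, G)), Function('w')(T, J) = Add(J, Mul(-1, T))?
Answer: -37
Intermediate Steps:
p = 0
Function('F')(n, H) = Mul(-2, n) (Function('F')(n, H) = Add(Mul(Add(Add(-1, Mul(-1, -3)), Mul(-1, 4)), n), Mul(0, H)) = Add(Mul(Add(Add(-1, 3), -4), n), 0) = Add(Mul(Add(2, -4), n), 0) = Add(Mul(-2, n), 0) = Mul(-2, n))
Add(-5, Mul(Mul(-4, Function('w')(6, 4)), Function('F')(2, -7))) = Add(-5, Mul(Mul(-4, Add(4, Mul(-1, 6))), Mul(-2, 2))) = Add(-5, Mul(Mul(-4, Add(4, -6)), -4)) = Add(-5, Mul(Mul(-4, -2), -4)) = Add(-5, Mul(8, -4)) = Add(-5, -32) = -37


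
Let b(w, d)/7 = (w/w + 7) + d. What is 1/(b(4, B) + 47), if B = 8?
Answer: 1/159 ≈ 0.0062893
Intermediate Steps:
b(w, d) = 56 + 7*d (b(w, d) = 7*((w/w + 7) + d) = 7*((1 + 7) + d) = 7*(8 + d) = 56 + 7*d)
1/(b(4, B) + 47) = 1/((56 + 7*8) + 47) = 1/((56 + 56) + 47) = 1/(112 + 47) = 1/159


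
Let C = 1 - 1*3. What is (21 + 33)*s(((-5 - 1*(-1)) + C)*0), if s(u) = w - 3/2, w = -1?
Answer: -135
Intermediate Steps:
C = -2 (C = 1 - 3 = -2)
s(u) = -5/2 (s(u) = -1 - 3/2 = -5/2)
(21 + 33)*s(((-5 - 1*(-1)) + C)*0) = (21 + 33)*(-5/2) = 54*(-5/2) = -135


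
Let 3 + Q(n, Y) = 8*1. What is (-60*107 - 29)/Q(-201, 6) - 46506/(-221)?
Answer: -1192699/1105 ≈ -1079.4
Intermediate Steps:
Q(n, Y) = 5 (Q(n, Y) = -3 + 8*1 = -3 + 8 = 5)
(-60*107 - 29)/Q(-201, 6) - 46506/(-221) = (-60*107 - 29)/5 - 46506/(-221) = (-6420 - 29)*(1/5) - 46506*(-1/221) = -6449*1/5 + 46506/221 = -6449/5 + 46506/221 = -1192699/1105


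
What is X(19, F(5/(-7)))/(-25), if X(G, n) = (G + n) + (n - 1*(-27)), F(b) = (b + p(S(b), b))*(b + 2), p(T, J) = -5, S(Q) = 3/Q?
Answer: -1534/1225 ≈ -1.2522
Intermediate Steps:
F(b) = (-5 + b)*(2 + b) (F(b) = (b - 5)*(b + 2) = (-5 + b)*(2 + b))
X(G, n) = 27 + G + 2*n (X(G, n) = (G + n) + (n + 27) = (G + n) + (27 + n) = 27 + G + 2*n)
X(19, F(5/(-7)))/(-25) = (27 + 19 + 2*(-10 + (5/(-7))² - 15/(-7)))/(-25) = (27 + 19 + 2*(-10 + (5*(-⅐))² - 15*(-1)/7))*(-1/25) = (27 + 19 + 2*(-10 + (-5/7)² - 3*(-5/7)))*(-1/25) = (27 + 19 + 2*(-10 + 25/49 + 15/7))*(-1/25) = (27 + 19 + 2*(-360/49))*(-1/25) = (27 + 19 - 720/49)*(-1/25) = (1534/49)*(-1/25) = -1534/1225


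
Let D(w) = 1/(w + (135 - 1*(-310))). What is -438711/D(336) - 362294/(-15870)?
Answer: -2718794982938/7935 ≈ -3.4263e+8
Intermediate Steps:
D(w) = 1/(445 + w) (D(w) = 1/(w + (135 + 310)) = 1/(w + 445) = 1/(445 + w))
-438711/D(336) - 362294/(-15870) = -438711/(1/(445 + 336)) - 362294/(-15870) = -438711/(1/781) - 362294*(-1/15870) = -438711/1/781 + 181147/7935 = -438711*781 + 181147/7935 = -342633291 + 181147/7935 = -2718794982938/7935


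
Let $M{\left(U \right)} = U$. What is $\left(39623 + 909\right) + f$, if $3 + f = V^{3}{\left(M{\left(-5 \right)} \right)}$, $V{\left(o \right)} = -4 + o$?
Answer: $39800$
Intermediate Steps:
$f = -732$ ($f = -3 + \left(-4 - 5\right)^{3} = -3 + \left(-9\right)^{3} = -3 - 729 = -732$)
$\left(39623 + 909\right) + f = \left(39623 + 909\right) - 732 = 40532 - 732 = 39800$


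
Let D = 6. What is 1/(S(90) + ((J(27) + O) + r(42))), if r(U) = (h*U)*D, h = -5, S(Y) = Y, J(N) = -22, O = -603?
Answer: -1/1795 ≈ -0.00055710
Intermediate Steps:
r(U) = -30*U (r(U) = -5*U*6 = -30*U)
1/(S(90) + ((J(27) + O) + r(42))) = 1/(90 + ((-22 - 603) - 30*42)) = 1/(90 + (-625 - 1260)) = 1/(90 - 1885) = 1/(-1795) = -1/1795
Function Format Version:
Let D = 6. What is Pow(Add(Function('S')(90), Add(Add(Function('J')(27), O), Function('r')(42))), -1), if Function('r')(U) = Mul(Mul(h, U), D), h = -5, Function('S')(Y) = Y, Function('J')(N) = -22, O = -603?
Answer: Rational(-1, 1795) ≈ -0.00055710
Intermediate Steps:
Function('r')(U) = Mul(-30, U) (Function('r')(U) = Mul(Mul(-5, U), 6) = Mul(-30, U))
Pow(Add(Function('S')(90), Add(Add(Function('J')(27), O), Function('r')(42))), -1) = Pow(Add(90, Add(Add(-22, -603), Mul(-30, 42))), -1) = Pow(Add(90, Add(-625, -1260)), -1) = Pow(Add(90, -1885), -1) = Pow(-1795, -1) = Rational(-1, 1795)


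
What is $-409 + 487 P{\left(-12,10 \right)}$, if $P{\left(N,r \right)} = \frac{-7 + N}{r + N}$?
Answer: $\frac{8435}{2} \approx 4217.5$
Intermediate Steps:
$P{\left(N,r \right)} = \frac{-7 + N}{N + r}$
$-409 + 487 P{\left(-12,10 \right)} = -409 + 487 \frac{-7 - 12}{-12 + 10} = -409 + 487 \frac{1}{-2} \left(-19\right) = -409 + 487 \left(\left(- \frac{1}{2}\right) \left(-19\right)\right) = -409 + 487 \cdot \frac{19}{2} = -409 + \frac{9253}{2} = \frac{8435}{2}$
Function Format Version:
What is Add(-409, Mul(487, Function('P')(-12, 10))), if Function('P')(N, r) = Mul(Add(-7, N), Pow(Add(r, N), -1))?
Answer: Rational(8435, 2) ≈ 4217.5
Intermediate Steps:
Function('P')(N, r) = Mul(Pow(Add(N, r), -1), Add(-7, N)) (Function('P')(N, r) = Mul(Add(-7, N), Pow(Add(N, r), -1)) = Mul(Pow(Add(N, r), -1), Add(-7, N)))
Add(-409, Mul(487, Function('P')(-12, 10))) = Add(-409, Mul(487, Mul(Pow(Add(-12, 10), -1), Add(-7, -12)))) = Add(-409, Mul(487, Mul(Pow(-2, -1), -19))) = Add(-409, Mul(487, Mul(Rational(-1, 2), -19))) = Add(-409, Mul(487, Rational(19, 2))) = Add(-409, Rational(9253, 2)) = Rational(8435, 2)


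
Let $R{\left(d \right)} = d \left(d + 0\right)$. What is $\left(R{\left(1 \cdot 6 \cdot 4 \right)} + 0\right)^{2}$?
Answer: $331776$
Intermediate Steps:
$R{\left(d \right)} = d^{2}$ ($R{\left(d \right)} = d d = d^{2}$)
$\left(R{\left(1 \cdot 6 \cdot 4 \right)} + 0\right)^{2} = \left(\left(1 \cdot 6 \cdot 4\right)^{2} + 0\right)^{2} = \left(\left(6 \cdot 4\right)^{2} + 0\right)^{2} = \left(24^{2} + 0\right)^{2} = \left(576 + 0\right)^{2} = 576^{2} = 331776$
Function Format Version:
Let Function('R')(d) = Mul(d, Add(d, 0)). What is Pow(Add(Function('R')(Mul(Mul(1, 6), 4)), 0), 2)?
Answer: 331776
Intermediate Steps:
Function('R')(d) = Pow(d, 2) (Function('R')(d) = Mul(d, d) = Pow(d, 2))
Pow(Add(Function('R')(Mul(Mul(1, 6), 4)), 0), 2) = Pow(Add(Pow(Mul(Mul(1, 6), 4), 2), 0), 2) = Pow(Add(Pow(Mul(6, 4), 2), 0), 2) = Pow(Add(Pow(24, 2), 0), 2) = Pow(Add(576, 0), 2) = Pow(576, 2) = 331776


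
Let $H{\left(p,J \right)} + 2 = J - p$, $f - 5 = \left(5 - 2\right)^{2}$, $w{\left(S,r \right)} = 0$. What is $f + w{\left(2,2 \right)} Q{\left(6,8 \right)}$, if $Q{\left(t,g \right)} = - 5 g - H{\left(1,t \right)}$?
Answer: $14$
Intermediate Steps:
$f = 14$ ($f = 5 + \left(5 - 2\right)^{2} = 5 + 3^{2} = 5 + 9 = 14$)
$H{\left(p,J \right)} = -2 + J - p$ ($H{\left(p,J \right)} = -2 + \left(J - p\right) = -2 + J - p$)
$Q{\left(t,g \right)} = 3 - t - 5 g$ ($Q{\left(t,g \right)} = - 5 g - \left(-2 + t - 1\right) = - 5 g - \left(-3 + t\right) = 3 - t - 5 g$)
$f + w{\left(2,2 \right)} Q{\left(6,8 \right)} = 14 + 0 \left(3 - 6 - 40\right) = 14 + 0 \left(-43\right) = 14 + 0 = 14$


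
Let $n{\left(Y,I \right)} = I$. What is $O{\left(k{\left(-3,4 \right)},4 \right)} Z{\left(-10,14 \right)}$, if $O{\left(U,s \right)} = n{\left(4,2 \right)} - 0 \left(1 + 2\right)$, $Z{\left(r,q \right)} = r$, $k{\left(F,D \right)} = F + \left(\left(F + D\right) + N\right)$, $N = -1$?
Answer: $-20$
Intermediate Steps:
$k{\left(F,D \right)} = -1 + D + 2 F$ ($k{\left(F,D \right)} = F - \left(1 - D - F\right) = F + \left(-1 + D + F\right) = -1 + D + 2 F$)
$O{\left(U,s \right)} = 2$ ($O{\left(U,s \right)} = 2 - 0 \left(1 + 2\right) = 2 - 0 \cdot 3 = 2 - 0 = 2 + 0 = 2$)
$O{\left(k{\left(-3,4 \right)},4 \right)} Z{\left(-10,14 \right)} = 2 \left(-10\right) = -20$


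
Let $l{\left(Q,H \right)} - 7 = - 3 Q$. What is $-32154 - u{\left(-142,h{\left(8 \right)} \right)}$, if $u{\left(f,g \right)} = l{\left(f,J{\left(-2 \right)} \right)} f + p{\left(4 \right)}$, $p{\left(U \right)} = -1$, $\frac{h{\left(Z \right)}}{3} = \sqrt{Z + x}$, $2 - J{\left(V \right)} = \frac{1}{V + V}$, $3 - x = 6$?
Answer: $29333$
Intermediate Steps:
$x = -3$ ($x = 3 - 6 = -3$)
$J{\left(V \right)} = 2 - \frac{1}{2 V}$ ($J{\left(V \right)} = 2 - \frac{1}{V + V} = 2 - \frac{1}{2 V}$)
$h{\left(Z \right)} = 3 \sqrt{-3 + Z}$ ($h{\left(Z \right)} = 3 \sqrt{Z - 3} = 3 \sqrt{-3 + Z}$)
$l{\left(Q,H \right)} = 7 - 3 Q$
$u{\left(f,g \right)} = -1 + f \left(7 - 3 f\right)$ ($u{\left(f,g \right)} = \left(7 - 3 f\right) f - 1 = f \left(7 - 3 f\right) - 1 = -1 + f \left(7 - 3 f\right)$)
$-32154 - u{\left(-142,h{\left(8 \right)} \right)} = -32154 - \left(-1 - - 142 \left(-7 + 3 \left(-142\right)\right)\right) = -32154 - \left(-1 - - 142 \left(-7 - 426\right)\right) = -32154 - \left(-1 - \left(-142\right) \left(-433\right)\right) = -32154 - \left(-1 - 61486\right) = -32154 - -61487 = -32154 + 61487 = 29333$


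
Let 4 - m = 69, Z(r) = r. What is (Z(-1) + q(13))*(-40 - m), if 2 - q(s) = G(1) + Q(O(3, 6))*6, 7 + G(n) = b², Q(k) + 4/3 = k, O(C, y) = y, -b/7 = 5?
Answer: -31125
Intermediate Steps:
b = -35 (b = -7*5 = -35)
m = -65 (m = 4 - 1*69 = 4 - 69 = -65)
Q(k) = -4/3 + k
G(n) = 1218 (G(n) = -7 + (-35)² = -7 + 1225 = 1218)
q(s) = -1244 (q(s) = 2 - (1218 + (-4/3 + 6)*6) = 2 - (1218 + (14/3)*6) = 2 - (1218 + 28) = 2 - 1*1246 = 2 - 1246 = -1244)
(Z(-1) + q(13))*(-40 - m) = (-1 - 1244)*(-40 - 1*(-65)) = -1245*(-40 + 65) = -1245*25 = -31125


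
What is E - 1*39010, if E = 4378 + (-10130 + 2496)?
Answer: -42266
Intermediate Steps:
E = -3256 (E = 4378 - 7634 = -3256)
E - 1*39010 = -3256 - 1*39010 = -3256 - 39010 = -42266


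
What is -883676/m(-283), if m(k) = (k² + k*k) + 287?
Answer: -883676/160465 ≈ -5.5070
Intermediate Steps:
m(k) = 287 + 2*k² (m(k) = (k² + k²) + 287 = 2*k² + 287 = 287 + 2*k²)
-883676/m(-283) = -883676/(287 + 2*(-283)²) = -883676/(287 + 2*80089) = -883676/(287 + 160178) = -883676/160465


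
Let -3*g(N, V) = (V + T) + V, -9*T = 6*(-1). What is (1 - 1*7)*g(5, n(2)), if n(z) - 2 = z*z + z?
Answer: 100/3 ≈ 33.333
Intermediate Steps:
T = ⅔ (T = -2*(-1)/3 = -⅑*(-6) = ⅔ ≈ 0.66667)
n(z) = 2 + z + z² (n(z) = 2 + (z*z + z) = 2 + (z² + z) = 2 + (z + z²) = 2 + z + z²)
g(N, V) = -2/9 - 2*V/3 (g(N, V) = -((V + ⅔) + V)/3 = -((⅔ + V) + V)/3 = -(⅔ + 2*V)/3 = -2/9 - 2*V/3)
(1 - 1*7)*g(5, n(2)) = (1 - 1*7)*(-2/9 - 2*(2 + 2 + 2²)/3) = (1 - 7)*(-2/9 - 2*(2 + 2 + 4)/3) = -6*(-2/9 - ⅔*8) = -6*(-2/9 - 16/3) = -6*(-50/9) = 100/3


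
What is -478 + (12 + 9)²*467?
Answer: 205469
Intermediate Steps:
-478 + (12 + 9)²*467 = -478 + 21²*467 = -478 + 441*467 = -478 + 205947 = 205469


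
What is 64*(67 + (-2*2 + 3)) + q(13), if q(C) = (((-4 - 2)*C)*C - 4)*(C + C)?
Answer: -22244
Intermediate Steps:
q(C) = 2*C*(-4 - 6*C**2) (q(C) = ((-6*C)*C - 4)*(2*C) = (-6*C**2 - 4)*(2*C) = (-4 - 6*C**2)*(2*C) = 2*C*(-4 - 6*C**2))
64*(67 + (-2*2 + 3)) + q(13) = 64*(67 + (-2*2 + 3)) + (-12*13**3 - 8*13) = 64*(67 + (-4 + 3)) + (-12*2197 - 104) = 64*(67 - 1) + (-26364 - 104) = 64*66 - 26468 = 4224 - 26468 = -22244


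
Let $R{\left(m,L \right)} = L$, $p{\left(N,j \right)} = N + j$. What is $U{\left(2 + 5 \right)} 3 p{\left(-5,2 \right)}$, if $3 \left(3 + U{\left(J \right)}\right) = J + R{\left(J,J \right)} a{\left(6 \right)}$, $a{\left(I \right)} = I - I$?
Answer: $6$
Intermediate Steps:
$a{\left(I \right)} = 0$
$U{\left(J \right)} = -3 + \frac{J}{3}$ ($U{\left(J \right)} = -3 + \frac{J + J 0}{3} = -3 + \frac{J + 0}{3} = -3 + \frac{J}{3}$)
$U{\left(2 + 5 \right)} 3 p{\left(-5,2 \right)} = \left(-3 + \frac{2 + 5}{3}\right) 3 \left(-5 + 2\right) = \left(-3 + \frac{1}{3} \cdot 7\right) 3 \left(-3\right) = \left(-3 + \frac{7}{3}\right) 3 \left(-3\right) = \left(- \frac{2}{3}\right) 3 \left(-3\right) = \left(-2\right) \left(-3\right) = 6$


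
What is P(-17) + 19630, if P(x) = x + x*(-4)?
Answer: 19681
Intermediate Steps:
P(x) = -3*x (P(x) = x - 4*x = -3*x)
P(-17) + 19630 = -3*(-17) + 19630 = 51 + 19630 = 19681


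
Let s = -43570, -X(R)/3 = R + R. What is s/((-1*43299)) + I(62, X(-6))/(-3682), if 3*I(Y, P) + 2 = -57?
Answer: 161276287/159426918 ≈ 1.0116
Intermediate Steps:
X(R) = -6*R (X(R) = -3*(R + R) = -6*R)
I(Y, P) = -59/3 (I(Y, P) = -2/3 + (1/3)*(-57) = -2/3 - 19 = -59/3)
s/((-1*43299)) + I(62, X(-6))/(-3682) = -43570/((-1*43299)) - 59/3/(-3682) = -43570/(-43299) - 59/3*(-1/3682) = -43570*(-1/43299) + 59/11046 = 43570/43299 + 59/11046 = 161276287/159426918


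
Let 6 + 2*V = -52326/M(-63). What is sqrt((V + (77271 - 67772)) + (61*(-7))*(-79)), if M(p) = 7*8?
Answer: sqrt(33525254)/28 ≈ 206.79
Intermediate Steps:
M(p) = 56
V = -26331/56 (V = -3 + (-52326/56)/2 = -3 + (-52326*1/56)/2 = -3 + (1/2)*(-26163/28) = -3 - 26163/56 = -26331/56 ≈ -470.20)
sqrt((V + (77271 - 67772)) + (61*(-7))*(-79)) = sqrt((-26331/56 + (77271 - 67772)) + (61*(-7))*(-79)) = sqrt((-26331/56 + 9499) - 427*(-79)) = sqrt(505613/56 + 33733) = sqrt(2394661/56) = sqrt(33525254)/28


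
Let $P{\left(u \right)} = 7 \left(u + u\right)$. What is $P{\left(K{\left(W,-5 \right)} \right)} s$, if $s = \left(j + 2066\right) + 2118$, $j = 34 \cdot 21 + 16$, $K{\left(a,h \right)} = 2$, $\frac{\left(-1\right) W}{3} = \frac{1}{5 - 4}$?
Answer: $137592$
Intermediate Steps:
$W = -3$ ($W = - \frac{3}{5 - 4} = - \frac{3}{1} = \left(-3\right) 1 = -3$)
$j = 730$ ($j = 714 + 16 = 730$)
$P{\left(u \right)} = 14 u$ ($P{\left(u \right)} = 7 \cdot 2 u = 14 u$)
$s = 4914$ ($s = \left(730 + 2066\right) + 2118 = 2796 + 2118 = 4914$)
$P{\left(K{\left(W,-5 \right)} \right)} s = 14 \cdot 2 \cdot 4914 = 28 \cdot 4914 = 137592$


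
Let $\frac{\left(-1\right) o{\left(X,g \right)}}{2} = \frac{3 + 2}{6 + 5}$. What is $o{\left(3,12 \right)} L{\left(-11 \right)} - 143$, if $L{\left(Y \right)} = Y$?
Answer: $-133$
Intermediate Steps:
$o{\left(X,g \right)} = - \frac{10}{11}$ ($o{\left(X,g \right)} = - 2 \frac{3 + 2}{6 + 5} = - 2 \cdot \frac{5}{11} = - 2 \cdot 5 \cdot \frac{1}{11} = \left(-2\right) \frac{5}{11} = - \frac{10}{11}$)
$o{\left(3,12 \right)} L{\left(-11 \right)} - 143 = \left(- \frac{10}{11}\right) \left(-11\right) - 143 = 10 - 143 = -133$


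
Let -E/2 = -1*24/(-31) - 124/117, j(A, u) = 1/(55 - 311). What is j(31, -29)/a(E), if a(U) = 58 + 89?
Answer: -1/37632 ≈ -2.6573e-5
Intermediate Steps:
j(A, u) = -1/256 (j(A, u) = 1/(-256) = -1/256)
E = 2072/3627 (E = -2*(-1*24/(-31) - 124/117) = -2*(-24*(-1/31) - 124*1/117) = -2*(24/31 - 124/117) = -2*(-1036/3627) = 2072/3627 ≈ 0.57127)
a(U) = 147
j(31, -29)/a(E) = -1/256/147 = -1/256*1/147 = -1/37632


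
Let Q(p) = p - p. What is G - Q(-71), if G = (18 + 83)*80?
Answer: 8080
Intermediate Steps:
Q(p) = 0
G = 8080 (G = 101*80 = 8080)
G - Q(-71) = 8080 - 1*0 = 8080 + 0 = 8080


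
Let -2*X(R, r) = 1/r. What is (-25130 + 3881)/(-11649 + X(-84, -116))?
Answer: 4929768/2702567 ≈ 1.8241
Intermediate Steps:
X(R, r) = -1/(2*r)
(-25130 + 3881)/(-11649 + X(-84, -116)) = (-25130 + 3881)/(-11649 - 1/2/(-116)) = -21249/(-11649 - 1/2*(-1/116)) = -21249/(-11649 + 1/232) = -21249/(-2702567/232) = -21249*(-232/2702567) = 4929768/2702567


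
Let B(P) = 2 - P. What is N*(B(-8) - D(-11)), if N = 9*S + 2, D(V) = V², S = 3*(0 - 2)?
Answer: 5772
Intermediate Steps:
S = -6 (S = 3*(-2) = -6)
N = -52 (N = 9*(-6) + 2 = -54 + 2 = -52)
N*(B(-8) - D(-11)) = -52*((2 - 1*(-8)) - 1*(-11)²) = -52*((2 + 8) - 1*121) = -52*(10 - 121) = -52*(-111) = 5772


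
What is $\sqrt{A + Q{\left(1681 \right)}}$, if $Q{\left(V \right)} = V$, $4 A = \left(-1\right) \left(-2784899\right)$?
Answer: $\frac{\sqrt{2791623}}{2} \approx 835.41$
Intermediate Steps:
$A = \frac{2784899}{4}$ ($A = \frac{\left(-1\right) \left(-2784899\right)}{4} = \frac{1}{4} \cdot 2784899 = \frac{2784899}{4} \approx 6.9623 \cdot 10^{5}$)
$\sqrt{A + Q{\left(1681 \right)}} = \sqrt{\frac{2784899}{4} + 1681} = \sqrt{\frac{2791623}{4}} = \frac{\sqrt{2791623}}{2}$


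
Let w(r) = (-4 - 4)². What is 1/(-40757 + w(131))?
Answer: -1/40693 ≈ -2.4574e-5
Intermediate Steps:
w(r) = 64 (w(r) = (-8)² = 64)
1/(-40757 + w(131)) = 1/(-40757 + 64) = 1/(-40693) = -1/40693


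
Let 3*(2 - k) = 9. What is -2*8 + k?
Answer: -17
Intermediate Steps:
k = -1 (k = 2 - ⅓*9 = 2 - 3 = -1)
-2*8 + k = -2*8 - 1 = -16 - 1 = -17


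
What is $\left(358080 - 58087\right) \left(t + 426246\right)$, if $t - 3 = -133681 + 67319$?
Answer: $107963580791$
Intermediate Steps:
$t = -66359$ ($t = 3 + \left(-133681 + 67319\right) = 3 - 66362 = -66359$)
$\left(358080 - 58087\right) \left(t + 426246\right) = \left(358080 - 58087\right) \left(-66359 + 426246\right) = 299993 \cdot 359887 = 107963580791$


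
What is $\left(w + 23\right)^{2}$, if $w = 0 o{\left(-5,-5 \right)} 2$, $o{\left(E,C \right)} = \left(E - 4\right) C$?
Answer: $529$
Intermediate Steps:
$o{\left(E,C \right)} = C \left(-4 + E\right)$ ($o{\left(E,C \right)} = \left(-4 + E\right) C = C \left(-4 + E\right)$)
$w = 0$ ($w = 0 \left(- 5 \left(-4 - 5\right)\right) 2 = 0 \left(\left(-5\right) \left(-9\right)\right) 2 = 0 \cdot 45 \cdot 2 = 0 \cdot 2 = 0$)
$\left(w + 23\right)^{2} = \left(0 + 23\right)^{2} = 23^{2} = 529$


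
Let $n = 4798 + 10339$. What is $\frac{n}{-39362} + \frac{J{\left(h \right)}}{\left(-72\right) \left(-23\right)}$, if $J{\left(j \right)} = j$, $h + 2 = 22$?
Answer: $- \frac{1517477}{4073967} \approx -0.37248$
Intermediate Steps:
$h = 20$ ($h = -2 + 22 = 20$)
$n = 15137$
$\frac{n}{-39362} + \frac{J{\left(h \right)}}{\left(-72\right) \left(-23\right)} = \frac{15137}{-39362} + \frac{20}{\left(-72\right) \left(-23\right)} = 15137 \left(- \frac{1}{39362}\right) + \frac{20}{1656} = - \frac{15137}{39362} + 20 \cdot \frac{1}{1656} = - \frac{15137}{39362} + \frac{5}{414} = - \frac{1517477}{4073967}$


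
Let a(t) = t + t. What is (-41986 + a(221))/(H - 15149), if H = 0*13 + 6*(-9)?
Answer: 41544/15203 ≈ 2.7326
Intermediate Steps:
H = -54 (H = 0 - 54 = -54)
a(t) = 2*t
(-41986 + a(221))/(H - 15149) = (-41986 + 2*221)/(-54 - 15149) = (-41986 + 442)/(-15203) = -41544*(-1/15203) = 41544/15203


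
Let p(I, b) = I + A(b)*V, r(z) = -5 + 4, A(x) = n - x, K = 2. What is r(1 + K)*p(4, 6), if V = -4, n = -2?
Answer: -36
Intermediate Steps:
A(x) = -2 - x
r(z) = -1
p(I, b) = 8 + I + 4*b (p(I, b) = I + (-2 - b)*(-4) = I + (8 + 4*b) = 8 + I + 4*b)
r(1 + K)*p(4, 6) = -(8 + 4 + 4*6) = -(8 + 4 + 24) = -1*36 = -36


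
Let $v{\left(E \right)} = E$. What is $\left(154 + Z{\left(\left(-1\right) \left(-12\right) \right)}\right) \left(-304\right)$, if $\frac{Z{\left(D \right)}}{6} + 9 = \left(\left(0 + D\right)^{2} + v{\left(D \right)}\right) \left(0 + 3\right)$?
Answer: $-884032$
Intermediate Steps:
$Z{\left(D \right)} = -54 + 18 D + 18 D^{2}$ ($Z{\left(D \right)} = -54 + 6 \left(\left(0 + D\right)^{2} + D\right) \left(0 + 3\right) = -54 + 6 \left(D^{2} + D\right) 3 = -54 + 6 \left(D + D^{2}\right) 3 = -54 + 6 \left(3 D + 3 D^{2}\right) = -54 + \left(18 D + 18 D^{2}\right) = -54 + 18 D + 18 D^{2}$)
$\left(154 + Z{\left(\left(-1\right) \left(-12\right) \right)}\right) \left(-304\right) = \left(154 + \left(-54 + 18 \left(\left(-1\right) \left(-12\right)\right) + 18 \left(\left(-1\right) \left(-12\right)\right)^{2}\right)\right) \left(-304\right) = \left(154 + \left(-54 + 18 \cdot 12 + 18 \cdot 12^{2}\right)\right) \left(-304\right) = \left(154 + \left(-54 + 216 + 18 \cdot 144\right)\right) \left(-304\right) = \left(154 + \left(-54 + 216 + 2592\right)\right) \left(-304\right) = \left(154 + 2754\right) \left(-304\right) = 2908 \left(-304\right) = -884032$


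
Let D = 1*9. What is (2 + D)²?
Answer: 121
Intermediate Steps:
D = 9
(2 + D)² = (2 + 9)² = 11² = 121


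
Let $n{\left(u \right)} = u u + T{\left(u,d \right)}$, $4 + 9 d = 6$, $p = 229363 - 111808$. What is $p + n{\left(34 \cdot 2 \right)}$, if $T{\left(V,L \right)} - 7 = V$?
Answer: $122254$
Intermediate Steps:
$p = 117555$ ($p = 229363 - 111808 = 117555$)
$d = \frac{2}{9}$ ($d = - \frac{4}{9} + \frac{1}{9} \cdot 6 = - \frac{4}{9} + \frac{2}{3} = \frac{2}{9} \approx 0.22222$)
$T{\left(V,L \right)} = 7 + V$
$n{\left(u \right)} = 7 + u + u^{2}$ ($n{\left(u \right)} = u u + \left(7 + u\right) = u^{2} + \left(7 + u\right) = 7 + u + u^{2}$)
$p + n{\left(34 \cdot 2 \right)} = 117555 + \left(7 + 34 \cdot 2 + \left(34 \cdot 2\right)^{2}\right) = 117555 + \left(7 + 68 + 68^{2}\right) = 117555 + \left(7 + 68 + 4624\right) = 117555 + 4699 = 122254$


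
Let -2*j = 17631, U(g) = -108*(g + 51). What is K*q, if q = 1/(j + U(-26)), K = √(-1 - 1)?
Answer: -2*I*√2/23031 ≈ -0.00012281*I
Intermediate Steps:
U(g) = -5508 - 108*g (U(g) = -108*(51 + g) = -5508 - 108*g)
j = -17631/2 (j = -½*17631 = -17631/2 ≈ -8815.5)
K = I*√2 (K = √(-2) = I*√2 ≈ 1.4142*I)
q = -2/23031 (q = 1/(-17631/2 + (-5508 - 108*(-26))) = 1/(-17631/2 + (-5508 + 2808)) = 1/(-17631/2 - 2700) = 1/(-23031/2) = -2/23031 ≈ -8.6839e-5)
K*q = (I*√2)*(-2/23031) = -2*I*√2/23031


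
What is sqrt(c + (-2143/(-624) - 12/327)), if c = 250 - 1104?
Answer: I*sqrt(245939789823)/17004 ≈ 29.165*I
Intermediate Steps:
c = -854
sqrt(c + (-2143/(-624) - 12/327)) = sqrt(-854 + (-2143/(-624) - 12/327)) = sqrt(-854 + (-2143*(-1/624) - 12*1/327)) = sqrt(-854 + (2143/624 - 4/109)) = sqrt(-854 + 231091/68016) = sqrt(-57854573/68016) = I*sqrt(245939789823)/17004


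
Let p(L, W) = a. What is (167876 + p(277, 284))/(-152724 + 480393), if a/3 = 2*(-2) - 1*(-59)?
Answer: 168041/327669 ≈ 0.51284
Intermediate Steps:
a = 165 (a = 3*(2*(-2) - 1*(-59)) = 3*(-4 + 59) = 3*55 = 165)
p(L, W) = 165
(167876 + p(277, 284))/(-152724 + 480393) = (167876 + 165)/(-152724 + 480393) = 168041/327669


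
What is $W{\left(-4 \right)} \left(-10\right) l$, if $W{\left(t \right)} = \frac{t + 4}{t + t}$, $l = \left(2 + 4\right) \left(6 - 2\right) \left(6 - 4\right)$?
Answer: $0$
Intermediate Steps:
$l = 48$ ($l = 6 \cdot 4 \cdot 2 = 24 \cdot 2 = 48$)
$W{\left(t \right)} = \frac{4 + t}{2 t}$
$W{\left(-4 \right)} \left(-10\right) l = \frac{4 - 4}{2 \left(-4\right)} \left(-10\right) 48 = \frac{1}{2} \left(- \frac{1}{4}\right) 0 \left(-10\right) 48 = 0 \left(-10\right) 48 = 0 \cdot 48 = 0$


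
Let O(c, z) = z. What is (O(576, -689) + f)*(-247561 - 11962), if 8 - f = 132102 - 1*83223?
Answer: 12861959880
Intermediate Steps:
f = -48871 (f = 8 - (132102 - 1*83223) = 8 - (132102 - 83223) = 8 - 1*48879 = 8 - 48879 = -48871)
(O(576, -689) + f)*(-247561 - 11962) = (-689 - 48871)*(-247561 - 11962) = -49560*(-259523) = 12861959880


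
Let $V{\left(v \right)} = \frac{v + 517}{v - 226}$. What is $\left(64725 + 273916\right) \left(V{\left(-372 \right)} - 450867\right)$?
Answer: $- \frac{91303916047651}{598} \approx -1.5268 \cdot 10^{11}$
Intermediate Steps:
$V{\left(v \right)} = \frac{517 + v}{-226 + v}$
$\left(64725 + 273916\right) \left(V{\left(-372 \right)} - 450867\right) = \left(64725 + 273916\right) \left(\frac{517 - 372}{-226 - 372} - 450867\right) = 338641 \left(\frac{1}{-598} \cdot 145 - 450867\right) = 338641 \left(\left(- \frac{1}{598}\right) 145 - 450867\right) = 338641 \left(- \frac{145}{598} - 450867\right) = 338641 \left(- \frac{269618611}{598}\right) = - \frac{91303916047651}{598}$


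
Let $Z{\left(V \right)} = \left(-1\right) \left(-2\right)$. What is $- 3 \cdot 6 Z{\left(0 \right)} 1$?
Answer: $-36$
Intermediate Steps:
$Z{\left(V \right)} = 2$
$- 3 \cdot 6 Z{\left(0 \right)} 1 = - 3 \cdot 6 \cdot 2 \cdot 1 = \left(-3\right) 12 \cdot 1 = \left(-36\right) 1 = -36$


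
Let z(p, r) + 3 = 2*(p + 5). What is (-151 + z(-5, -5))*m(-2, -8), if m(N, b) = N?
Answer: 308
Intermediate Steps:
z(p, r) = 7 + 2*p (z(p, r) = -3 + 2*(p + 5) = -3 + 2*(5 + p) = -3 + (10 + 2*p) = 7 + 2*p)
(-151 + z(-5, -5))*m(-2, -8) = (-151 + (7 + 2*(-5)))*(-2) = (-151 + (7 - 10))*(-2) = (-151 - 3)*(-2) = -154*(-2) = 308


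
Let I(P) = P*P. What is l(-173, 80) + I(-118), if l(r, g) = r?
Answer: 13751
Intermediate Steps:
I(P) = P²
l(-173, 80) + I(-118) = -173 + (-118)² = -173 + 13924 = 13751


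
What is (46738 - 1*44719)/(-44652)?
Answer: -673/14884 ≈ -0.045216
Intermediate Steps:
(46738 - 1*44719)/(-44652) = (46738 - 44719)*(-1/44652) = 2019*(-1/44652) = -673/14884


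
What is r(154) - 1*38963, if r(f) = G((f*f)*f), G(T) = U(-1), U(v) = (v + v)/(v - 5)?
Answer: -116888/3 ≈ -38963.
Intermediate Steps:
U(v) = 2*v/(-5 + v) (U(v) = (2*v)/(-5 + v) = 2*v/(-5 + v))
G(T) = 1/3 (G(T) = 2*(-1)/(-5 - 1) = 2*(-1)/(-6) = 2*(-1)*(-1/6) = 1/3)
r(f) = 1/3
r(154) - 1*38963 = 1/3 - 1*38963 = 1/3 - 38963 = -116888/3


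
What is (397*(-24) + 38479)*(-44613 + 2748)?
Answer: -1212033615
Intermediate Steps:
(397*(-24) + 38479)*(-44613 + 2748) = (-9528 + 38479)*(-41865) = 28951*(-41865) = -1212033615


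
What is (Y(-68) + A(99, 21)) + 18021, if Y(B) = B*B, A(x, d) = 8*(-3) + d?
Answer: 22642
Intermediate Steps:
A(x, d) = -24 + d
Y(B) = B**2
(Y(-68) + A(99, 21)) + 18021 = ((-68)**2 + (-24 + 21)) + 18021 = (4624 - 3) + 18021 = 4621 + 18021 = 22642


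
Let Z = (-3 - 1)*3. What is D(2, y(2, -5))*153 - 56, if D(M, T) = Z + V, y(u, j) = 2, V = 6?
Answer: -974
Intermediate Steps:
Z = -12 (Z = -4*3 = -12)
D(M, T) = -6 (D(M, T) = -12 + 6 = -6)
D(2, y(2, -5))*153 - 56 = -6*153 - 56 = -918 - 56 = -974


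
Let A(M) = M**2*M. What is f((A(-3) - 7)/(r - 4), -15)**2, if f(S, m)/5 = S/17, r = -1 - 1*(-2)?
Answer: 100/9 ≈ 11.111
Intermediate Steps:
A(M) = M**3
r = 1 (r = -1 + 2 = 1)
f(S, m) = 5*S/17 (f(S, m) = 5*(S/17) = 5*S/17)
f((A(-3) - 7)/(r - 4), -15)**2 = (5*(((-3)**3 - 7)/(1 - 4))/17)**2 = (5*((-27 - 7)/(-3))/17)**2 = (5*(-34*(-1/3))/17)**2 = ((5/17)*(34/3))**2 = (10/3)**2 = 100/9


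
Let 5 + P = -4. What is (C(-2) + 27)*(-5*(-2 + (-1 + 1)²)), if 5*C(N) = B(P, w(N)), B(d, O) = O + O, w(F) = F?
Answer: 262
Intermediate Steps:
P = -9 (P = -5 - 4 = -9)
B(d, O) = 2*O
C(N) = 2*N/5 (C(N) = (2*N)/5 = 2*N/5)
(C(-2) + 27)*(-5*(-2 + (-1 + 1)²)) = ((⅖)*(-2) + 27)*(-5*(-2 + (-1 + 1)²)) = (-⅘ + 27)*(-5*(-2 + 0²)) = 131*(-5*(-2 + 0))/5 = 131*(-5*(-2))/5 = (131/5)*10 = 262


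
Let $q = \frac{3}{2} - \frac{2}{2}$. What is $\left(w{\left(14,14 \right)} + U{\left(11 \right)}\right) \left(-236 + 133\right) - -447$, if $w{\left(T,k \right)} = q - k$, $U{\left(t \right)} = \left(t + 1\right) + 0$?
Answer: $\frac{1203}{2} \approx 601.5$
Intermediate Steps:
$q = \frac{1}{2}$ ($q = 3 \cdot \frac{1}{2} - 1 = \frac{3}{2} - 1 = \frac{1}{2} \approx 0.5$)
$U{\left(t \right)} = 1 + t$ ($U{\left(t \right)} = \left(1 + t\right) + 0 = 1 + t$)
$w{\left(T,k \right)} = \frac{1}{2} - k$
$\left(w{\left(14,14 \right)} + U{\left(11 \right)}\right) \left(-236 + 133\right) - -447 = \left(\left(\frac{1}{2} - 14\right) + \left(1 + 11\right)\right) \left(-236 + 133\right) - -447 = \left(\left(\frac{1}{2} - 14\right) + 12\right) \left(-103\right) + 447 = \left(- \frac{27}{2} + 12\right) \left(-103\right) + 447 = \left(- \frac{3}{2}\right) \left(-103\right) + 447 = \frac{309}{2} + 447 = \frac{1203}{2}$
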